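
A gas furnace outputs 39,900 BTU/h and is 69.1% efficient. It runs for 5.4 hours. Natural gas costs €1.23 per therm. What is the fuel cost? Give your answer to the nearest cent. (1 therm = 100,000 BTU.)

€3.84

Heat delivered = 39,900 BTU/h × 5.4 h = 215,460 BTU
Gas input = 215,460 / 0.691 = 311,809 BTU
= 311,809 / 100,000 = 3.118 therm
Cost = 3.118 × €1.23/therm = €3.84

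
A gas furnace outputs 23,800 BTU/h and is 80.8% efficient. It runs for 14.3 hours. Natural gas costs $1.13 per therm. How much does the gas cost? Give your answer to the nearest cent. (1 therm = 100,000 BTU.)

Heat delivered = 23,800 BTU/h × 14.3 h = 340,340 BTU
Gas input = 340,340 / 0.808 = 421,213 BTU
= 421,213 / 100,000 = 4.212 therm
Cost = 4.212 × $1.13/therm = $4.76

$4.76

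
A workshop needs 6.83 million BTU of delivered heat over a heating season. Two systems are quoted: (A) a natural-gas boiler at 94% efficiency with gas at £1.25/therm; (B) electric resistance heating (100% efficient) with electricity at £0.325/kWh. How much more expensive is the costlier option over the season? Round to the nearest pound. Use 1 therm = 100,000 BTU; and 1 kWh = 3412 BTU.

£560

Heat load = 6.83 × 10⁶ BTU = 6,830,000 BTU
Gas: input = 6,830,000 / 0.94 = 7,265,957 BTU = 72.66 therm → 72.66 × £1.25 = £90.82
Electric: 6,830,000 BTU / 3412 = 2,002 kWh → × £0.325 = £650.57
Difference = |£90.82 − £650.57| = £559.75 ≈ £560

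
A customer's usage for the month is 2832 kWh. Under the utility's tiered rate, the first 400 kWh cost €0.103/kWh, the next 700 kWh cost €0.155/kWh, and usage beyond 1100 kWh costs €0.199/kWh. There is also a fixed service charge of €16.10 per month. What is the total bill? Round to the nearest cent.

First 400 kWh × €0.103 = €41.20
Next 700 kWh × €0.155 = €108.50
Remaining 1732 kWh × €0.199 = €344.67
Energy charge = €494.37; + service €16.10 = €510.47

€510.47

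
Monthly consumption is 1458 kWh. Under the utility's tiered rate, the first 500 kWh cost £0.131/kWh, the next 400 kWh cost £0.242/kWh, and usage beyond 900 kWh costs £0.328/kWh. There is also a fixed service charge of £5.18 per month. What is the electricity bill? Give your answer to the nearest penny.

£350.50

First 500 kWh × £0.131 = £65.50
Next 400 kWh × £0.242 = £96.80
Remaining 558 kWh × £0.328 = £183.02
Energy charge = £345.32; + service £5.18 = £350.50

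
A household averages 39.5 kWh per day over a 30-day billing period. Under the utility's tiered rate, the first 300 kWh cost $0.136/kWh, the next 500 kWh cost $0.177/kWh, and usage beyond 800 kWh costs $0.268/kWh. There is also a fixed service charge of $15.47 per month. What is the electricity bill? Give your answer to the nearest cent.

Usage = 39.5 kWh/day × 30 days = 1185 kWh
First 300 kWh × $0.136 = $40.80
Next 500 kWh × $0.177 = $88.50
Remaining 385 kWh × $0.268 = $103.18
Energy charge = $232.48; + service $15.47 = $247.95

$247.95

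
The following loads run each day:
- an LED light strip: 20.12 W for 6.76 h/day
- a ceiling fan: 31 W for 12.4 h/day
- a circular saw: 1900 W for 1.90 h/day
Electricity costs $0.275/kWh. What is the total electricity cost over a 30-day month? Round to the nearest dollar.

LED light strip: 20.12 W × 6.76 h × 30 d = 4,080 Wh = 4.08 kWh
ceiling fan: 31 W × 12.4 h × 30 d = 11,532 Wh = 11.53 kWh
circular saw: 1900 W × 1.90 h × 30 d = 108,300 Wh = 108.3 kWh
Total energy = 4.08 + 11.53 + 108.3 = 123.9 kWh
Cost = 123.9 kWh × $0.275 = $34.08 ≈ $34

$34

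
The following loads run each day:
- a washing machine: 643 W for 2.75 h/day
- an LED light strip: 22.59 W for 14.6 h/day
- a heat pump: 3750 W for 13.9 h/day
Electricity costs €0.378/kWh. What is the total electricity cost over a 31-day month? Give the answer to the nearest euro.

washing machine: 643 W × 2.75 h × 31 d = 54,816 Wh = 54.82 kWh
LED light strip: 22.59 W × 14.6 h × 31 d = 10,224 Wh = 10.22 kWh
heat pump: 3750 W × 13.9 h × 31 d = 1,615,875 Wh = 1,616 kWh
Total energy = 54.82 + 10.22 + 1,616 = 1,681 kWh
Cost = 1,681 kWh × €0.378 = €635.39 ≈ €635

€635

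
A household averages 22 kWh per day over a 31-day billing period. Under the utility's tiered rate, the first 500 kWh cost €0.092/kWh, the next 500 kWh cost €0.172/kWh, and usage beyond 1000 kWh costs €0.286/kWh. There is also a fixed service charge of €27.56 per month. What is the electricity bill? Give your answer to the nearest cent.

€104.86

Usage = 22 kWh/day × 31 days = 682 kWh
First 500 kWh × €0.092 = €46.00
Next 182 kWh × €0.172 = €31.30
Remaining tier: 0 kWh (not reached)
Energy charge = €77.30; + service €27.56 = €104.86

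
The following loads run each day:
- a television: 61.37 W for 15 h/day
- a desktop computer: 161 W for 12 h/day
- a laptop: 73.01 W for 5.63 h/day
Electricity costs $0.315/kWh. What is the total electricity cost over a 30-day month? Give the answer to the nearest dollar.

$31

television: 61.37 W × 15 h × 30 d = 27,616 Wh = 27.62 kWh
desktop computer: 161 W × 12 h × 30 d = 57,960 Wh = 57.96 kWh
laptop: 73.01 W × 5.63 h × 30 d = 12,331 Wh = 12.33 kWh
Total energy = 27.62 + 57.96 + 12.33 = 97.91 kWh
Cost = 97.91 kWh × $0.315 = $30.84 ≈ $31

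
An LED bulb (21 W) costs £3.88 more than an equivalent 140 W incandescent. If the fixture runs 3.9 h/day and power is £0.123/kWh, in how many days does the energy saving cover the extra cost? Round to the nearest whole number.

Power saved = 140 − 21 = 119 W
Daily energy saved = 119 W × 3.9 h = 464.1 Wh = 0.4641 kWh
Daily savings = 0.4641 × £0.123 = £0.0571
Payback = £3.88 / £0.0571 per day = 67.97 days

68 days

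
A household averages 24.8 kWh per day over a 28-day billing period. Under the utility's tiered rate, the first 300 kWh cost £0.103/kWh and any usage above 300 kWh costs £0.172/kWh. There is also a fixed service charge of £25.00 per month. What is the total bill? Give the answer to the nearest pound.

£124

Usage = 24.8 kWh/day × 28 days = 694.4 kWh
First 300 kWh × £0.103 = £30.90
Remaining 394.4 kWh × £0.172 = £67.84
Energy charge = £98.74; + service £25.00 = £123.74 ≈ £124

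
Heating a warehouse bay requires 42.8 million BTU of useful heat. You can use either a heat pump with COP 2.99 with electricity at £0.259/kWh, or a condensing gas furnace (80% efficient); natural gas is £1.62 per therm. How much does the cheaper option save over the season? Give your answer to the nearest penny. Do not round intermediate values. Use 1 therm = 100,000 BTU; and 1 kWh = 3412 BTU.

Heat load = 42.8 × 10⁶ BTU = 42,800,000 BTU
Gas: input = 42,800,000 / 0.80 = 53,500,000 BTU = 535 therm → 535 × £1.62 = £866.70
Heat pump: 42,800,000 BTU / 3412 = 12,540 kWh heat; / 2.99 = 4,195 kWh in → × £0.259 = £1,086.58
Difference = |£866.70 − £1,086.58| = £219.88

£219.88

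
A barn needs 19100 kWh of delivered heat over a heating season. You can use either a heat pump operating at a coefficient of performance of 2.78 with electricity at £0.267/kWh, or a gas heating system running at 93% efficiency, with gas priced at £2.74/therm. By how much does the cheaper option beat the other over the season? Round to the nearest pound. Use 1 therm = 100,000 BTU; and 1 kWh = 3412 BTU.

Heat load = 19100 kWh × 3412 = 65,169,200 BTU
Gas: input = 65,169,200 / 0.93 = 70,074,409 BTU = 700.7 therm → 700.7 × £2.74 = £1,920.04
Heat pump: 65,169,200 BTU / 3412 = 19,100 kWh heat; / 2.78 = 6,871 kWh in → × £0.267 = £1,834.42
Difference = |£1,920.04 − £1,834.42| = £85.61 ≈ £86

£86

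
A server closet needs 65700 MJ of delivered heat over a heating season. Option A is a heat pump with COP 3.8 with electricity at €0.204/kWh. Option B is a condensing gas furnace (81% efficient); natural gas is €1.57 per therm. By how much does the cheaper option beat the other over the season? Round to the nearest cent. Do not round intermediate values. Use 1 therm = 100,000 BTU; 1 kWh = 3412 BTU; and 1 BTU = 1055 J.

Heat load = 65700 MJ = 65,700,000,000 J / 1055 = 62,274,882 BTU
Gas: input = 62,274,882 / 0.81 = 76,882,570 BTU = 768.8 therm → 768.8 × €1.57 = €1,207.06
Heat pump: 62,274,882 BTU / 3412 = 18,250 kWh heat; / 3.8 = 4,803 kWh in → × €0.204 = €979.83
Difference = |€1,207.06 − €979.83| = €227.23

€227.23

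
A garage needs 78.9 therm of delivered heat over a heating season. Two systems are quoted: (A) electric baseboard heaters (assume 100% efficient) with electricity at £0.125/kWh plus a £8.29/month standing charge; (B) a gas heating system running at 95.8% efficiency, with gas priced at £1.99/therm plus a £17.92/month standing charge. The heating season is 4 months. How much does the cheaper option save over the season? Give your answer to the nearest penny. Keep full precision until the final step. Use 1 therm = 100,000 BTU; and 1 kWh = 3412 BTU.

£86.64

Heat load = 78.9 therm × 100,000 = 7,890,000 BTU
Gas: input = 7,890,000 / 0.958 = 8,235,908 BTU = 82.36 therm → 82.36 × £1.99 = £163.89; + 4 × £17.92 standing = £235.57
Electric: 7,890,000 BTU / 3412 = 2,312 kWh → × £0.125 = £289.05; + 4 × £8.29 standing = £322.21
Difference = |£235.57 − £322.21| = £86.64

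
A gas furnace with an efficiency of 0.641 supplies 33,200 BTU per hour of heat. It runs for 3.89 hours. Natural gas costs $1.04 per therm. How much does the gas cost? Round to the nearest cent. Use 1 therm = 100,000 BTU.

$2.10

Heat delivered = 33,200 BTU/h × 3.89 h = 129,148 BTU
Gas input = 129,148 / 0.641 = 201,479 BTU
= 201,479 / 100,000 = 2.015 therm
Cost = 2.015 × $1.04/therm = $2.10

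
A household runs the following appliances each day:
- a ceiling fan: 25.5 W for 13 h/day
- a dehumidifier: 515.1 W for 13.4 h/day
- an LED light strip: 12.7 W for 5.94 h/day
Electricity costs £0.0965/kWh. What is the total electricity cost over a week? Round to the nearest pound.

ceiling fan: 25.5 W × 13 h × 7 d = 2,320 Wh = 2.321 kWh
dehumidifier: 515.1 W × 13.4 h × 7 d = 48,316 Wh = 48.32 kWh
LED light strip: 12.7 W × 5.94 h × 7 d = 528 Wh = 0.5281 kWh
Total energy = 2.321 + 48.32 + 0.5281 = 51.16 kWh
Cost = 51.16 kWh × £0.0965 = £4.94 ≈ £5

£5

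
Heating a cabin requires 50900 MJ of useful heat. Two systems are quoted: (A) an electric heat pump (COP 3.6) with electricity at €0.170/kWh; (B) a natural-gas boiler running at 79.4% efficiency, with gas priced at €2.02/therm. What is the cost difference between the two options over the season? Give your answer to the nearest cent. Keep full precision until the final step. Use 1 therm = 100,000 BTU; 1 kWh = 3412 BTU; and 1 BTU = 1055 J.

Heat load = 50900 MJ = 50,900,000,000 J / 1055 = 48,246,445 BTU
Gas: input = 48,246,445 / 0.794 = 60,763,785 BTU = 607.6 therm → 607.6 × €2.02 = €1,227.43
Heat pump: 48,246,445 BTU / 3412 = 14,140 kWh heat; / 3.6 = 3,928 kWh in → × €0.170 = €667.73
Difference = |€1,227.43 − €667.73| = €559.70

€559.70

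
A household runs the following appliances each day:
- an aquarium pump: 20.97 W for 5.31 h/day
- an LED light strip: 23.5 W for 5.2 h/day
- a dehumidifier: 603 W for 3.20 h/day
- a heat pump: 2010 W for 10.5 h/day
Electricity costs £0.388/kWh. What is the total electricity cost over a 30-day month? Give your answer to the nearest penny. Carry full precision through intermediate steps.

£270.84

aquarium pump: 20.97 W × 5.31 h × 30 d = 3,341 Wh = 3.341 kWh
LED light strip: 23.5 W × 5.2 h × 30 d = 3,666 Wh = 3.666 kWh
dehumidifier: 603 W × 3.20 h × 30 d = 57,888 Wh = 57.89 kWh
heat pump: 2010 W × 10.5 h × 30 d = 633,150 Wh = 633.1 kWh
Total energy = 3.341 + 3.666 + 57.89 + 633.1 = 698 kWh
Cost = 698 kWh × £0.388 = £270.84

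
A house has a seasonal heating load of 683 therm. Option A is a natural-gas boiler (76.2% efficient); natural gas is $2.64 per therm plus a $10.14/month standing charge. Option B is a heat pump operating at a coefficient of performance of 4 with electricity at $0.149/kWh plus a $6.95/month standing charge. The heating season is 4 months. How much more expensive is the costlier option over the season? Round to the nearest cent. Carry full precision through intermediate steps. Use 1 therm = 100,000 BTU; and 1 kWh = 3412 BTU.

Heat load = 683 therm × 100,000 = 68,300,000 BTU
Gas: input = 68,300,000 / 0.762 = 89,632,546 BTU = 896.3 therm → 896.3 × $2.64 = $2,366.30; + 4 × $10.14 standing = $2,406.86
Heat pump: 68,300,000 BTU / 3412 = 20,020 kWh heat; / 4 = 5,004 kWh in → × $0.149 = $745.66; + 4 × $6.95 standing = $773.46
Difference = |$2,406.86 − $773.46| = $1,633.40

$1633.40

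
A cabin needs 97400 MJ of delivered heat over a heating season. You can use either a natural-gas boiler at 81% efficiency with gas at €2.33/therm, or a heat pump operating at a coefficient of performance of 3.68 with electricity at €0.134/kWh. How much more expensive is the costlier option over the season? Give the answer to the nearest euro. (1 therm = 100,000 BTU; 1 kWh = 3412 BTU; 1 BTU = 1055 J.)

Heat load = 97400 MJ = 97,400,000,000 J / 1055 = 92,322,275 BTU
Gas: input = 92,322,275 / 0.81 = 113,978,117 BTU = 1,140 therm → 1,140 × €2.33 = €2,655.69
Heat pump: 92,322,275 BTU / 3412 = 27,060 kWh heat; / 3.68 = 7,353 kWh in → × €0.134 = €985.27
Difference = |€2,655.69 − €985.27| = €1,670.42 ≈ €1670

€1670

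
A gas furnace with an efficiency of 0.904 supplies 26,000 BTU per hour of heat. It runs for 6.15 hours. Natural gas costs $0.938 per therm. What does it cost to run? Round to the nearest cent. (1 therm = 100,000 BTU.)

$1.66

Heat delivered = 26,000 BTU/h × 6.15 h = 159,900 BTU
Gas input = 159,900 / 0.904 = 176,881 BTU
= 176,881 / 100,000 = 1.769 therm
Cost = 1.769 × $0.938/therm = $1.66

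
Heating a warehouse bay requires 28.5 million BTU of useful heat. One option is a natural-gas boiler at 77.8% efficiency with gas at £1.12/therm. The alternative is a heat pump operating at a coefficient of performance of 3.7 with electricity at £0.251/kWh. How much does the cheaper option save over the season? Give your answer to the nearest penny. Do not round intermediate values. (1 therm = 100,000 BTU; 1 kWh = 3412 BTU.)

£156.36

Heat load = 28.5 × 10⁶ BTU = 28,500,000 BTU
Gas: input = 28,500,000 / 0.778 = 36,632,391 BTU = 366.3 therm → 366.3 × £1.12 = £410.28
Heat pump: 28,500,000 BTU / 3412 = 8,353 kWh heat; / 3.7 = 2,258 kWh in → × £0.251 = £566.64
Difference = |£410.28 − £566.64| = £156.36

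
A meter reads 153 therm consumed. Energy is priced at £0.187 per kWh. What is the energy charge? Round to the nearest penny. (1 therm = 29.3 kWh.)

153 therm × (29.3 kWh/therm) = 4,483 kWh
Cost = 4,483 kWh × £0.187/kWh = £838.30

£838.30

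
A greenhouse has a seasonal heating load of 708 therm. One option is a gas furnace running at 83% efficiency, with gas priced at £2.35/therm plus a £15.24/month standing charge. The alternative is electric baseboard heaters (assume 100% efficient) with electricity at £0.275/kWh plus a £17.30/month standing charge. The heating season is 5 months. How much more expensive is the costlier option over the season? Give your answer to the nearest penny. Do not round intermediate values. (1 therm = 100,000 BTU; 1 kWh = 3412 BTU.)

Heat load = 708 therm × 100,000 = 70,800,000 BTU
Gas: input = 70,800,000 / 0.83 = 85,301,205 BTU = 853 therm → 853 × £2.35 = £2,004.58; + 5 × £15.24 standing = £2,080.78
Electric: 70,800,000 BTU / 3412 = 20,750 kWh → × £0.275 = £5,706.33; + 5 × £17.30 standing = £5,792.83
Difference = |£2,080.78 − £5,792.83| = £3,712.05

£3712.05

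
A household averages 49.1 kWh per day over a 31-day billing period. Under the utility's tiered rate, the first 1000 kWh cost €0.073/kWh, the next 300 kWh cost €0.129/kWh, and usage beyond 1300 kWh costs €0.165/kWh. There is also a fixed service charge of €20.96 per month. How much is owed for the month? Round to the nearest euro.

Usage = 49.1 kWh/day × 31 days = 1522.1 kWh
First 1000 kWh × €0.073 = €73.00
Next 300 kWh × €0.129 = €38.70
Remaining 222.1 kWh × €0.165 = €36.65
Energy charge = €148.35; + service €20.96 = €169.31 ≈ €169

€169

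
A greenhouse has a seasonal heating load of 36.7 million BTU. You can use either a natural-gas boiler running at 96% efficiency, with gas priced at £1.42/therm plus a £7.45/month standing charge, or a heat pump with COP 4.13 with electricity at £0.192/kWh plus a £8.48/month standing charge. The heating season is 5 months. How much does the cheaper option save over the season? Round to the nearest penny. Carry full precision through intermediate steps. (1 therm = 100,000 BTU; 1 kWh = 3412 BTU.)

£37.66

Heat load = 36.7 × 10⁶ BTU = 36,700,000 BTU
Gas: input = 36,700,000 / 0.96 = 38,229,167 BTU = 382.3 therm → 382.3 × £1.42 = £542.85; + 5 × £7.45 standing = £580.10
Heat pump: 36,700,000 BTU / 3412 = 10,760 kWh heat; / 4.13 = 2,604 kWh in → × £0.192 = £500.04; + 5 × £8.48 standing = £542.44
Difference = |£580.10 − £542.44| = £37.66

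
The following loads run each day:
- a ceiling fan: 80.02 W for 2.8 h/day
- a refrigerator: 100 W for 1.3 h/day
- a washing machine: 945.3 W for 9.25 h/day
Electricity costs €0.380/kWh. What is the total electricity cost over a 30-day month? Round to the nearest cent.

ceiling fan: 80.02 W × 2.8 h × 30 d = 6,722 Wh = 6.722 kWh
refrigerator: 100 W × 1.3 h × 30 d = 3,900 Wh = 3.9 kWh
washing machine: 945.3 W × 9.25 h × 30 d = 262,321 Wh = 262.3 kWh
Total energy = 6.722 + 3.9 + 262.3 = 272.9 kWh
Cost = 272.9 kWh × €0.380 = €103.72

€103.72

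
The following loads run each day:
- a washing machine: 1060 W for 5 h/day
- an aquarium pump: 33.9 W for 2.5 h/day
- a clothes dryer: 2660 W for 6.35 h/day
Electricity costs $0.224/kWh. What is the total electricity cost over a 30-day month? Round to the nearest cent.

washing machine: 1060 W × 5 h × 30 d = 159,000 Wh = 159 kWh
aquarium pump: 33.9 W × 2.5 h × 30 d = 2,542 Wh = 2.542 kWh
clothes dryer: 2660 W × 6.35 h × 30 d = 506,730 Wh = 506.7 kWh
Total energy = 159 + 2.542 + 506.7 = 668.3 kWh
Cost = 668.3 kWh × $0.224 = $149.69

$149.69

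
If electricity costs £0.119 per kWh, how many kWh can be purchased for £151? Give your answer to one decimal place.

1268.9 kWh

£151 / £0.119 per kWh = 1,269 kWh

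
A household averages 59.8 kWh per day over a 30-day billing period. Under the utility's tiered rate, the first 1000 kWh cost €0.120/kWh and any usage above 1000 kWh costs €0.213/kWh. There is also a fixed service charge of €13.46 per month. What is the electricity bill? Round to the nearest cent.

Usage = 59.8 kWh/day × 30 days = 1794 kWh
First 1000 kWh × €0.120 = €120.00
Remaining 794 kWh × €0.213 = €169.12
Energy charge = €289.12; + service €13.46 = €302.58

€302.58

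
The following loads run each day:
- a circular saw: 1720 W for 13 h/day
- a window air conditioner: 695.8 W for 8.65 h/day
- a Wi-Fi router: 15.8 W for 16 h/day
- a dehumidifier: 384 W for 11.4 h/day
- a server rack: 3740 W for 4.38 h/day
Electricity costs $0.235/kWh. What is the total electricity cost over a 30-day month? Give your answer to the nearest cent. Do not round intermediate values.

circular saw: 1720 W × 13 h × 30 d = 670,800 Wh = 670.8 kWh
window air conditioner: 695.8 W × 8.65 h × 30 d = 180,560 Wh = 180.6 kWh
Wi-Fi router: 15.8 W × 16 h × 30 d = 7,584 Wh = 7.584 kWh
dehumidifier: 384 W × 11.4 h × 30 d = 131,328 Wh = 131.3 kWh
server rack: 3740 W × 4.38 h × 30 d = 491,436 Wh = 491.4 kWh
Total energy = 670.8 + 180.6 + 7.584 + 131.3 + 491.4 = 1,482 kWh
Cost = 1,482 kWh × $0.235 = $348.20

$348.20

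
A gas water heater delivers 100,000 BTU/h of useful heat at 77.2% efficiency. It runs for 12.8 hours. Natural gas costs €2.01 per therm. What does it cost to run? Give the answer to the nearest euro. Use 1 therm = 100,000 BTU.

Heat delivered = 100,000 BTU/h × 12.8 h = 1,280,000 BTU
Gas input = 1,280,000 / 0.772 = 1,658,031 BTU
= 1,658,031 / 100,000 = 16.58 therm
Cost = 16.58 × €2.01/therm = €33.33 ≈ €33

€33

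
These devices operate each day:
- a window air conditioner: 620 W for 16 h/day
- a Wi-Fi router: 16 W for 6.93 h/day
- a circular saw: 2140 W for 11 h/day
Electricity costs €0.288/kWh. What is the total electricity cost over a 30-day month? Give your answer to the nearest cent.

window air conditioner: 620 W × 16 h × 30 d = 297,600 Wh = 297.6 kWh
Wi-Fi router: 16 W × 6.93 h × 30 d = 3,326 Wh = 3.326 kWh
circular saw: 2140 W × 11 h × 30 d = 706,200 Wh = 706.2 kWh
Total energy = 297.6 + 3.326 + 706.2 = 1,007 kWh
Cost = 1,007 kWh × €0.288 = €290.05

€290.05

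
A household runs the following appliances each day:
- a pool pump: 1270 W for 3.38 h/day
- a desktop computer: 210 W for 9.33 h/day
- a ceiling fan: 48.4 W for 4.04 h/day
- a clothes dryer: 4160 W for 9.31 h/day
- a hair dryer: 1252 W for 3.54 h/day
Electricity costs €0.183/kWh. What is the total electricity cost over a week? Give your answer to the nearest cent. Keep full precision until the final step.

€63.55

pool pump: 1270 W × 3.38 h × 7 d = 30,048 Wh = 30.05 kWh
desktop computer: 210 W × 9.33 h × 7 d = 13,715 Wh = 13.72 kWh
ceiling fan: 48.4 W × 4.04 h × 7 d = 1,369 Wh = 1.369 kWh
clothes dryer: 4160 W × 9.31 h × 7 d = 271,107 Wh = 271.1 kWh
hair dryer: 1252 W × 3.54 h × 7 d = 31,025 Wh = 31.02 kWh
Total energy = 30.05 + 13.72 + 1.369 + 271.1 + 31.02 = 347.3 kWh
Cost = 347.3 kWh × €0.183 = €63.55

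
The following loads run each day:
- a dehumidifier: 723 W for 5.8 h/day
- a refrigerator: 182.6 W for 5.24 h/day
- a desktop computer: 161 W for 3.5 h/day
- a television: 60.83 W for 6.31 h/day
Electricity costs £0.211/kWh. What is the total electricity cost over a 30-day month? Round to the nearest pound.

£39

dehumidifier: 723 W × 5.8 h × 30 d = 125,802 Wh = 125.8 kWh
refrigerator: 182.6 W × 5.24 h × 30 d = 28,705 Wh = 28.7 kWh
desktop computer: 161 W × 3.5 h × 30 d = 16,905 Wh = 16.91 kWh
television: 60.83 W × 6.31 h × 30 d = 11,515 Wh = 11.52 kWh
Total energy = 125.8 + 28.7 + 16.91 + 11.52 = 182.9 kWh
Cost = 182.9 kWh × £0.211 = £38.60 ≈ £39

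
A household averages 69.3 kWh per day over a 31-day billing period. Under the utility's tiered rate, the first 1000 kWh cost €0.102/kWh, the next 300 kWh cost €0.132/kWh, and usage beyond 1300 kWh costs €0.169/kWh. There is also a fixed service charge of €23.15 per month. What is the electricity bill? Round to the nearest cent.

€308.11

Usage = 69.3 kWh/day × 31 days = 2148.3 kWh
First 1000 kWh × €0.102 = €102.00
Next 300 kWh × €0.132 = €39.60
Remaining 848.3 kWh × €0.169 = €143.36
Energy charge = €284.96; + service €23.15 = €308.11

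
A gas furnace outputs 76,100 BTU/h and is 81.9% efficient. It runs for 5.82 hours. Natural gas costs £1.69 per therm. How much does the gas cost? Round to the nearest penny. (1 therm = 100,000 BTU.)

Heat delivered = 76,100 BTU/h × 5.82 h = 442,902 BTU
Gas input = 442,902 / 0.819 = 540,784 BTU
= 540,784 / 100,000 = 5.408 therm
Cost = 5.408 × £1.69/therm = £9.14

£9.14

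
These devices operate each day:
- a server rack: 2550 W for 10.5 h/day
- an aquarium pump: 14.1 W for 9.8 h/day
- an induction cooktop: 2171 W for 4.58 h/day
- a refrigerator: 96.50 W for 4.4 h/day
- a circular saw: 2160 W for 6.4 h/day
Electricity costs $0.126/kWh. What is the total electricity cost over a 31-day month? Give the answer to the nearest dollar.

server rack: 2550 W × 10.5 h × 31 d = 830,025 Wh = 830 kWh
aquarium pump: 14.1 W × 9.8 h × 31 d = 4,284 Wh = 4.284 kWh
induction cooktop: 2171 W × 4.58 h × 31 d = 308,239 Wh = 308.2 kWh
refrigerator: 96.50 W × 4.4 h × 31 d = 13,163 Wh = 13.16 kWh
circular saw: 2160 W × 6.4 h × 31 d = 428,544 Wh = 428.5 kWh
Total energy = 830 + 4.284 + 308.2 + 13.16 + 428.5 = 1,584 kWh
Cost = 1,584 kWh × $0.126 = $199.62 ≈ $200

$200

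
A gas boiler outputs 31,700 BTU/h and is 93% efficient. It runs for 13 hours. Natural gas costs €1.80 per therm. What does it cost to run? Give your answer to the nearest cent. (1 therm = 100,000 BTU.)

Heat delivered = 31,700 BTU/h × 13 h = 412,100 BTU
Gas input = 412,100 / 0.93 = 443,118 BTU
= 443,118 / 100,000 = 4.431 therm
Cost = 4.431 × €1.80/therm = €7.98

€7.98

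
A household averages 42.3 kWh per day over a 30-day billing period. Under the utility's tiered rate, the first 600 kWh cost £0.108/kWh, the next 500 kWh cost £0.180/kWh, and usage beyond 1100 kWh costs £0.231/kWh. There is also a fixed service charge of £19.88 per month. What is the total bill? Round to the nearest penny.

£213.72

Usage = 42.3 kWh/day × 30 days = 1269 kWh
First 600 kWh × £0.108 = £64.80
Next 500 kWh × £0.180 = £90.00
Remaining 169 kWh × £0.231 = £39.04
Energy charge = £193.84; + service £19.88 = £213.72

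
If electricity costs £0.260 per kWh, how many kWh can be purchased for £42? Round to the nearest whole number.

162 kWh

£42 / £0.260 per kWh = 161.5 kWh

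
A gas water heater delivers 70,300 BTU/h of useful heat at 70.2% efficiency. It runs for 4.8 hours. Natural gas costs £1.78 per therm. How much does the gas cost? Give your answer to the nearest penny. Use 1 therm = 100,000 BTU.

£8.56

Heat delivered = 70,300 BTU/h × 4.8 h = 337,440 BTU
Gas input = 337,440 / 0.702 = 480,684 BTU
= 480,684 / 100,000 = 4.807 therm
Cost = 4.807 × £1.78/therm = £8.56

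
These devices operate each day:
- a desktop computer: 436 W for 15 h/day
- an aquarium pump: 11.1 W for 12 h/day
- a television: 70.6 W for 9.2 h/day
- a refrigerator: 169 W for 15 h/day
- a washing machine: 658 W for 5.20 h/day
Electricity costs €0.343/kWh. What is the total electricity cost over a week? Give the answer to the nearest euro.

desktop computer: 436 W × 15 h × 7 d = 45,780 Wh = 45.78 kWh
aquarium pump: 11.1 W × 12 h × 7 d = 932 Wh = 0.9324 kWh
television: 70.6 W × 9.2 h × 7 d = 4,547 Wh = 4.547 kWh
refrigerator: 169 W × 15 h × 7 d = 17,745 Wh = 17.75 kWh
washing machine: 658 W × 5.20 h × 7 d = 23,951 Wh = 23.95 kWh
Total energy = 45.78 + 0.9324 + 4.547 + 17.75 + 23.95 = 92.96 kWh
Cost = 92.96 kWh × €0.343 = €31.88 ≈ €32

€32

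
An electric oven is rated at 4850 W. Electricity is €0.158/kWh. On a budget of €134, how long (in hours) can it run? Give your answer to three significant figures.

175 h

Energy budget = €134 / €0.158 per kWh = 848.1 kWh = 848,101 Wh
Runtime = 848,101 Wh / 4850 W = 174.9 h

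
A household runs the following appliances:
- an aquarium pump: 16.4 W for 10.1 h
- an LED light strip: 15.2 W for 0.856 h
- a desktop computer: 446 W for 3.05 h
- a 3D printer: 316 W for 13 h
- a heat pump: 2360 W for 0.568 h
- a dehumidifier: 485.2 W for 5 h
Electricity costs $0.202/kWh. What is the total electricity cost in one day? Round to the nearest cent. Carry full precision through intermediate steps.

$1.90

aquarium pump: 16.4 W × 10.1 h = 166 Wh = 0.1656 kWh
LED light strip: 15.2 W × 0.856 h = 13 Wh = 0.01301 kWh
desktop computer: 446 W × 3.05 h = 1,360 Wh = 1.36 kWh
3D printer: 316 W × 13 h = 4,108 Wh = 4.108 kWh
heat pump: 2360 W × 0.568 h = 1,340 Wh = 1.34 kWh
dehumidifier: 485.2 W × 5 h = 2,426 Wh = 2.426 kWh
Total energy = 0.1656 + 0.01301 + 1.36 + 4.108 + 1.34 + 2.426 = 9.413 kWh
Cost = 9.413 kWh × $0.202 = $1.90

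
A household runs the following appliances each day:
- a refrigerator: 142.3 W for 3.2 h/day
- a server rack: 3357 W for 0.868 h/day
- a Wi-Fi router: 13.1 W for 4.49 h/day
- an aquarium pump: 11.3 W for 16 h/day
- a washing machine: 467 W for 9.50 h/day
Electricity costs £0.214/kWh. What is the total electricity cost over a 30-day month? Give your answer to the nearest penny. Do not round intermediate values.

refrigerator: 142.3 W × 3.2 h × 30 d = 13,661 Wh = 13.66 kWh
server rack: 3357 W × 0.868 h × 30 d = 87,416 Wh = 87.42 kWh
Wi-Fi router: 13.1 W × 4.49 h × 30 d = 1,765 Wh = 1.765 kWh
aquarium pump: 11.3 W × 16 h × 30 d = 5,424 Wh = 5.424 kWh
washing machine: 467 W × 9.50 h × 30 d = 133,095 Wh = 133.1 kWh
Total energy = 13.66 + 87.42 + 1.765 + 5.424 + 133.1 = 241.4 kWh
Cost = 241.4 kWh × £0.214 = £51.65

£51.65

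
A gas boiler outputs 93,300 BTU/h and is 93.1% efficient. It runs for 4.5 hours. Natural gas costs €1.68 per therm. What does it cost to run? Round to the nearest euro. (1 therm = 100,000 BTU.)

Heat delivered = 93,300 BTU/h × 4.5 h = 419,850 BTU
Gas input = 419,850 / 0.931 = 450,967 BTU
= 450,967 / 100,000 = 4.51 therm
Cost = 4.51 × €1.68/therm = €7.58 ≈ €8

€8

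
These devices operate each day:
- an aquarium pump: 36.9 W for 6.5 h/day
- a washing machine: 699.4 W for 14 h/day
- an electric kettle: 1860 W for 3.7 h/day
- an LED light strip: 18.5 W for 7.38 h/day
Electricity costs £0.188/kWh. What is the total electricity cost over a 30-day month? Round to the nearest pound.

aquarium pump: 36.9 W × 6.5 h × 30 d = 7,196 Wh = 7.196 kWh
washing machine: 699.4 W × 14 h × 30 d = 293,748 Wh = 293.7 kWh
electric kettle: 1860 W × 3.7 h × 30 d = 206,460 Wh = 206.5 kWh
LED light strip: 18.5 W × 7.38 h × 30 d = 4,096 Wh = 4.096 kWh
Total energy = 7.196 + 293.7 + 206.5 + 4.096 = 511.5 kWh
Cost = 511.5 kWh × £0.188 = £96.16 ≈ £96

£96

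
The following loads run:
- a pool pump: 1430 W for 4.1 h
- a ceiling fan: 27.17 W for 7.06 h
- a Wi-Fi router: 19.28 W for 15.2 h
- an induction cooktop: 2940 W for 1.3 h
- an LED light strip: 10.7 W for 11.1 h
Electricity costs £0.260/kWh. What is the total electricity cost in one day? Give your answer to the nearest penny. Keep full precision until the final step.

pool pump: 1430 W × 4.1 h = 5,863 Wh = 5.863 kWh
ceiling fan: 27.17 W × 7.06 h = 192 Wh = 0.1918 kWh
Wi-Fi router: 19.28 W × 15.2 h = 293 Wh = 0.2931 kWh
induction cooktop: 2940 W × 1.3 h = 3,822 Wh = 3.822 kWh
LED light strip: 10.7 W × 11.1 h = 119 Wh = 0.1188 kWh
Total energy = 5.863 + 0.1918 + 0.2931 + 3.822 + 0.1188 = 10.29 kWh
Cost = 10.29 kWh × £0.260 = £2.68

£2.68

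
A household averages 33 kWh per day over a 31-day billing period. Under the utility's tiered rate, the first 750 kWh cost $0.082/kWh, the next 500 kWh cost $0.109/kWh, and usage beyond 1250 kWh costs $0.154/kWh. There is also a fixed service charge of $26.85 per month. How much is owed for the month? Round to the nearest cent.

Usage = 33 kWh/day × 31 days = 1023 kWh
First 750 kWh × $0.082 = $61.50
Next 273 kWh × $0.109 = $29.76
Remaining tier: 0 kWh (not reached)
Energy charge = $91.26; + service $26.85 = $118.11

$118.11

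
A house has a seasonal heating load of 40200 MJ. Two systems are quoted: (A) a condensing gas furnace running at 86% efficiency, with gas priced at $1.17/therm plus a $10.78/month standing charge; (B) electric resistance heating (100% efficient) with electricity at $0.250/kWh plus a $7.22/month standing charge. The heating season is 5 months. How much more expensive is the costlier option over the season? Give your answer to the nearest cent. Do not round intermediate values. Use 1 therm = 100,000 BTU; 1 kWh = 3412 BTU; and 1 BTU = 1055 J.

$2255.74

Heat load = 40200 MJ = 40,200,000,000 J / 1055 = 38,104,265 BTU
Gas: input = 38,104,265 / 0.86 = 44,307,285 BTU = 443.1 therm → 443.1 × $1.17 = $518.40; + 5 × $10.78 standing = $572.30
Electric: 38,104,265 BTU / 3412 = 11,170 kWh → × $0.250 = $2,791.93; + 5 × $7.22 standing = $2,828.03
Difference = |$572.30 − $2,828.03| = $2,255.74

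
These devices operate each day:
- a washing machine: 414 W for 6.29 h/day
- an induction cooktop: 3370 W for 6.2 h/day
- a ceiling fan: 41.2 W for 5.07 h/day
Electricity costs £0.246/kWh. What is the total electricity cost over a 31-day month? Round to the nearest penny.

washing machine: 414 W × 6.29 h × 31 d = 80,726 Wh = 80.73 kWh
induction cooktop: 3370 W × 6.2 h × 31 d = 647,714 Wh = 647.7 kWh
ceiling fan: 41.2 W × 5.07 h × 31 d = 6,475 Wh = 6.475 kWh
Total energy = 80.73 + 647.7 + 6.475 = 734.9 kWh
Cost = 734.9 kWh × £0.246 = £180.79

£180.79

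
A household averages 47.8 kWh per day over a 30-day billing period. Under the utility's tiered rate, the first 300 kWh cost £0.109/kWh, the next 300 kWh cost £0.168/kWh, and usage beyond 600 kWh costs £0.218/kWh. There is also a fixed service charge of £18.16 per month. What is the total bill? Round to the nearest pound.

Usage = 47.8 kWh/day × 30 days = 1434 kWh
First 300 kWh × £0.109 = £32.70
Next 300 kWh × £0.168 = £50.40
Remaining 834 kWh × £0.218 = £181.81
Energy charge = £264.91; + service £18.16 = £283.07 ≈ £283

£283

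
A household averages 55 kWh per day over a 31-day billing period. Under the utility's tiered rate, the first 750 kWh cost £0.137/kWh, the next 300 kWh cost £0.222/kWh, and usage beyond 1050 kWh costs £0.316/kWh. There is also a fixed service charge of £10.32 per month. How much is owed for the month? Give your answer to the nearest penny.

Usage = 55 kWh/day × 31 days = 1705 kWh
First 750 kWh × £0.137 = £102.75
Next 300 kWh × £0.222 = £66.60
Remaining 655 kWh × £0.316 = £206.98
Energy charge = £376.33; + service £10.32 = £386.65

£386.65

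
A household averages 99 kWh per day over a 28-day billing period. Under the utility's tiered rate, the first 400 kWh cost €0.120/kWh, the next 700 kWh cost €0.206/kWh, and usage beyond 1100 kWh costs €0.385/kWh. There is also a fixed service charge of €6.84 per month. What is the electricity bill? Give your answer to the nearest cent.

Usage = 99 kWh/day × 28 days = 2772 kWh
First 400 kWh × €0.120 = €48.00
Next 700 kWh × €0.206 = €144.20
Remaining 1672 kWh × €0.385 = €643.72
Energy charge = €835.92; + service €6.84 = €842.76

€842.76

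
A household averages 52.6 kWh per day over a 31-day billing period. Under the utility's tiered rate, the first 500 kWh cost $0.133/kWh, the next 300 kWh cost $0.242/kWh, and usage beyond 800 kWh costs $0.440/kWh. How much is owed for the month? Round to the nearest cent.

$504.56

Usage = 52.6 kWh/day × 31 days = 1630.6 kWh
First 500 kWh × $0.133 = $66.50
Next 300 kWh × $0.242 = $72.60
Remaining 830.6 kWh × $0.440 = $365.46
Total = $504.56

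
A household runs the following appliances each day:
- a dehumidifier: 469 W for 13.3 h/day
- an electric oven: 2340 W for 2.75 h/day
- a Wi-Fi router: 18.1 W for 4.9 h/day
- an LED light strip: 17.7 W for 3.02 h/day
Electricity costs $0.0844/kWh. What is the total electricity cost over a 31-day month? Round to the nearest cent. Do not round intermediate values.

$33.53

dehumidifier: 469 W × 13.3 h × 31 d = 193,369 Wh = 193.4 kWh
electric oven: 2340 W × 2.75 h × 31 d = 199,485 Wh = 199.5 kWh
Wi-Fi router: 18.1 W × 4.9 h × 31 d = 2,749 Wh = 2.749 kWh
LED light strip: 17.7 W × 3.02 h × 31 d = 1,657 Wh = 1.657 kWh
Total energy = 193.4 + 199.5 + 2.749 + 1.657 = 397.3 kWh
Cost = 397.3 kWh × $0.0844 = $33.53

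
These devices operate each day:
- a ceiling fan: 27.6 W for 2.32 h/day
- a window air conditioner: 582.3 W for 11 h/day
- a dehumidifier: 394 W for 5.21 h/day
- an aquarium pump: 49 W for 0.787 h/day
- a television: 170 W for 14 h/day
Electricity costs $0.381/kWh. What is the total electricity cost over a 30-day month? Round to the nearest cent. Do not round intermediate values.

$125.05

ceiling fan: 27.6 W × 2.32 h × 30 d = 1,921 Wh = 1.921 kWh
window air conditioner: 582.3 W × 11 h × 30 d = 192,159 Wh = 192.2 kWh
dehumidifier: 394 W × 5.21 h × 30 d = 61,582 Wh = 61.58 kWh
aquarium pump: 49 W × 0.787 h × 30 d = 1,157 Wh = 1.157 kWh
television: 170 W × 14 h × 30 d = 71,400 Wh = 71.4 kWh
Total energy = 1.921 + 192.2 + 61.58 + 1.157 + 71.4 = 328.2 kWh
Cost = 328.2 kWh × $0.381 = $125.05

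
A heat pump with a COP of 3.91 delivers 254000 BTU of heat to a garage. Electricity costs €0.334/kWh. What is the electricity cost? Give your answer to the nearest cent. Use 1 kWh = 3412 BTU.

Heat delivered = 254,000 BTU / 3412 = 74.44 kWh
Electrical input = 74.44 kWh / 3.91 = 19.04 kWh
Cost = 19.04 × €0.334/kWh = €6.36

€6.36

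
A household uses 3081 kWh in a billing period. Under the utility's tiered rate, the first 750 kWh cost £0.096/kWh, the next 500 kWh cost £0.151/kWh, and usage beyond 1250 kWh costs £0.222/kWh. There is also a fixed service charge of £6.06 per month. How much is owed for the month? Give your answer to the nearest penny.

First 750 kWh × £0.096 = £72.00
Next 500 kWh × £0.151 = £75.50
Remaining 1831 kWh × £0.222 = £406.48
Energy charge = £553.98; + service £6.06 = £560.04

£560.04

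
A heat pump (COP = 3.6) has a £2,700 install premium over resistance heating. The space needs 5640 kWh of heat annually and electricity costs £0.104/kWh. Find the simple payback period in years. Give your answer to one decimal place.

6.4 years

Resistance: 5640 kWh × £0.104 = £586.56/yr
Heat pump: 5640 / 3.6 = 1567 kWh in → × £0.104 = £162.93/yr
Annual savings = £423.63
Payback = £2,700 / £423.63 = 6.37 years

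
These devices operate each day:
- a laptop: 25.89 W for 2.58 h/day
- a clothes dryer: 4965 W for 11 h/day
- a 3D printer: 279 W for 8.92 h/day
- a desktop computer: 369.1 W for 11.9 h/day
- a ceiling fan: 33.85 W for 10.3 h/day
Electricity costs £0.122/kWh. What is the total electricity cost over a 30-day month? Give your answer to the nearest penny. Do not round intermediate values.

£226.60

laptop: 25.89 W × 2.58 h × 30 d = 2,004 Wh = 2.004 kWh
clothes dryer: 4965 W × 11 h × 30 d = 1,638,450 Wh = 1,638 kWh
3D printer: 279 W × 8.92 h × 30 d = 74,660 Wh = 74.66 kWh
desktop computer: 369.1 W × 11.9 h × 30 d = 131,769 Wh = 131.8 kWh
ceiling fan: 33.85 W × 10.3 h × 30 d = 10,460 Wh = 10.46 kWh
Total energy = 2.004 + 1,638 + 74.66 + 131.8 + 10.46 = 1,857 kWh
Cost = 1,857 kWh × £0.122 = £226.60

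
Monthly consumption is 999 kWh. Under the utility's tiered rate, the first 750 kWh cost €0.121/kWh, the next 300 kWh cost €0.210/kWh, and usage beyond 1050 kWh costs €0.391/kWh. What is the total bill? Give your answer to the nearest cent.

First 750 kWh × €0.121 = €90.75
Next 249 kWh × €0.210 = €52.29
Remaining tier: 0 kWh (not reached)
Total = €143.04

€143.04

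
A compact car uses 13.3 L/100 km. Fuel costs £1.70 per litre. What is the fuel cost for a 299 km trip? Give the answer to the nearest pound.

Fuel = 13.3 L/100 km × 299 km / 100 = 39.77 L
Cost = 39.77 L × £1.70/L = £67.60 ≈ £68

£68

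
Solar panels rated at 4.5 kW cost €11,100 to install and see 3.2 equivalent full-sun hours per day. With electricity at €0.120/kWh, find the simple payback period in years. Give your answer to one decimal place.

17.6 years

Daily generation = 4.5 kW × 3.2 h = 14.4 kWh
Annual generation = 14.4 × 365 = 5256 kWh
Annual savings = 5256 × €0.120 = €630.72
Payback = €11,100 / €630.72 = 17.6 years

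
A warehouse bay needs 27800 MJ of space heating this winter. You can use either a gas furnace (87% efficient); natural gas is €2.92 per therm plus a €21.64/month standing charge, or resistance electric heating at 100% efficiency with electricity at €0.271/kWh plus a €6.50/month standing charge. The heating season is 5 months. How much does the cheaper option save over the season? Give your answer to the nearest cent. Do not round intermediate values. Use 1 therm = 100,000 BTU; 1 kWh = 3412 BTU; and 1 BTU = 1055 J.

Heat load = 27800 MJ = 27,800,000,000 J / 1055 = 26,350,711 BTU
Gas: input = 26,350,711 / 0.87 = 30,288,173 BTU = 302.9 therm → 302.9 × €2.92 = €884.41; + 5 × €21.64 standing = €992.61
Electric: 26,350,711 BTU / 3412 = 7,723 kWh → × €0.271 = €2,092.92; + 5 × €6.50 standing = €2,125.42
Difference = |€992.61 − €2,125.42| = €1,132.81

€1132.81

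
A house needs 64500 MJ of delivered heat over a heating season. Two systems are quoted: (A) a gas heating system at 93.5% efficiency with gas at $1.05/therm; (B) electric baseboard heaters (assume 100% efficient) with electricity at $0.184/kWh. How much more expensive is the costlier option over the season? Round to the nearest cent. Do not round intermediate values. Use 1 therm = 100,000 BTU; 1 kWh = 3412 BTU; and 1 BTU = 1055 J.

Heat load = 64500 MJ = 64,500,000,000 J / 1055 = 61,137,441 BTU
Gas: input = 61,137,441 / 0.935 = 65,387,637 BTU = 653.9 therm → 653.9 × $1.05 = $686.57
Electric: 61,137,441 BTU / 3412 = 17,920 kWh → × $0.184 = $3,296.98
Difference = |$686.57 − $3,296.98| = $2,610.41

$2610.41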